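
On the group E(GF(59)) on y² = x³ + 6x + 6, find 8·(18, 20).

Write G = (18, 20).
Repeated addition: build up to 8G.
2G: tangent at (18, 20): λ = (3·18² + 6)/(2·20) ≡ 34/40. 40⁻¹ ≡ 31 (mod 59), so λ ≡ 34·31 ≡ 51.
  x = λ² - 18 - 18 = 2601 - 36 ≡ 28; y = λ·(18 - 28) - 20 ≡ 1. → (28, 1)
3G: (28, 1) + (18, 20). λ = (20 - 1)/(18 - 28) ≡ 19/49 mod 59. 49⁻¹ ≡ 53 (mod 59), so λ ≡ 4.
  x = λ² - 28 - 18 = 16 - 46 ≡ 29; y = λ·(28 - 29) - 1 ≡ 54. → (29, 54)
4G: (29, 54) + (18, 20). λ = (20 - 54)/(18 - 29) ≡ 25/48 mod 59. 48⁻¹ ≡ 16 (mod 59), so λ ≡ 46.
  x = λ² - 29 - 18 = 2116 - 47 ≡ 4; y = λ·(29 - 4) - 54 ≡ 34. → (4, 34)
5G: (4, 34) + (18, 20). λ = (20 - 34)/(18 - 4) ≡ 45/14 mod 59. 14⁻¹ ≡ 38 (mod 59), so λ ≡ 58.
  x = λ² - 4 - 18 = 3364 - 22 ≡ 38; y = λ·(4 - 38) - 34 ≡ 0. → (38, 0)
6G: (38, 0) + (18, 20). λ = (20 - 0)/(18 - 38) ≡ 20/39 mod 59. 39⁻¹ ≡ 56 (mod 59), so λ ≡ 58.
  x = λ² - 38 - 18 = 3364 - 56 ≡ 4; y = λ·(38 - 4) - 0 ≡ 25. → (4, 25)
7G: (4, 25) + (18, 20). λ = (20 - 25)/(18 - 4) ≡ 54/14 mod 59. 14⁻¹ ≡ 38 (mod 59), so λ ≡ 46.
  x = λ² - 4 - 18 = 2116 - 22 ≡ 29; y = λ·(4 - 29) - 25 ≡ 5. → (29, 5)
8G: (29, 5) + (18, 20). λ = (20 - 5)/(18 - 29) ≡ 15/48 mod 59. 48⁻¹ ≡ 16 (mod 59) since 48·16 = 768 ≡ 1, so λ ≡ 4.
  x = λ² - 29 - 18 = 16 - 47 ≡ 28; y = λ·(29 - 28) - 5 ≡ 58. → (28, 58)

(28, 58)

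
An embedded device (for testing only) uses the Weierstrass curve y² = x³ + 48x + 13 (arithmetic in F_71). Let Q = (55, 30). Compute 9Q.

Repeated addition: build up to 9Q.
2Q: tangent at (55, 30): λ = (3·55² + 48)/(2·30) ≡ 35/60. 60⁻¹ ≡ 58 (mod 71), so λ ≡ 35·58 ≡ 42.
  x = λ² - 55 - 55 = 1764 - 110 ≡ 21; y = λ·(55 - 21) - 30 ≡ 49. → (21, 49)
3Q: (21, 49) + (55, 30). λ = (30 - 49)/(55 - 21) ≡ 52/34 mod 71. 34⁻¹ ≡ 23 (mod 71) since 34·23 = 782 ≡ 1, so λ ≡ 60.
  x = λ² - 21 - 55 = 3600 - 76 ≡ 45; y = λ·(21 - 45) - 49 ≡ 2. → (45, 2)
4Q: (45, 2) + (55, 30). λ = (30 - 2)/(55 - 45) ≡ 28/10 mod 71. 10⁻¹ ≡ 64 (mod 71), so λ ≡ 17.
  x = λ² - 45 - 55 = 289 - 100 ≡ 47; y = λ·(45 - 47) - 2 ≡ 35. → (47, 35)
5Q: (47, 35) + (55, 30). λ = (30 - 35)/(55 - 47) ≡ 66/8 mod 71. 8⁻¹ ≡ 9 (mod 71), so λ ≡ 26.
  x = λ² - 47 - 55 = 676 - 102 ≡ 6; y = λ·(47 - 6) - 35 ≡ 37. → (6, 37)
6Q: (6, 37) + (55, 30). λ = (30 - 37)/(55 - 6) ≡ 64/49 mod 71. 49⁻¹ ≡ 29 (mod 71), so λ ≡ 10.
  x = λ² - 6 - 55 = 100 - 61 ≡ 39; y = λ·(6 - 39) - 37 ≡ 59. → (39, 59)
7Q: (39, 59) + (55, 30). λ = (30 - 59)/(55 - 39) ≡ 42/16 mod 71. 16⁻¹ ≡ 40 (mod 71) since 16·40 = 640 ≡ 1, so λ ≡ 47.
  x = λ² - 39 - 55 = 2209 - 94 ≡ 56; y = λ·(39 - 56) - 59 ≡ 65. → (56, 65)
8Q: (56, 65) + (55, 30). λ = (30 - 65)/(55 - 56) ≡ 36/70 mod 71. 70⁻¹ ≡ 70 (mod 71), so λ ≡ 35.
  x = λ² - 56 - 55 = 1225 - 111 ≡ 49; y = λ·(56 - 49) - 65 ≡ 38. → (49, 38)
9Q: (49, 38) + (55, 30). λ = (30 - 38)/(55 - 49) ≡ 63/6 mod 71. 6⁻¹ ≡ 12 (mod 71), so λ ≡ 46.
  x = λ² - 49 - 55 = 2116 - 104 ≡ 24; y = λ·(49 - 24) - 38 ≡ 47. → (24, 47)

(24, 47)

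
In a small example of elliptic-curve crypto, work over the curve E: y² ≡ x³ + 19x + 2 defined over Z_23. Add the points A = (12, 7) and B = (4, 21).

(0, 18)

(12, 7) + (4, 21). λ = (21 - 7)/(4 - 12) ≡ 14/15 mod 23. 15⁻¹ ≡ 20 (mod 23) since 15·20 = 300 ≡ 1, so λ ≡ 4.
  x = λ² - 12 - 4 = 16 - 16 ≡ 0; y = λ·(12 - 0) - 7 ≡ 18. → (0, 18)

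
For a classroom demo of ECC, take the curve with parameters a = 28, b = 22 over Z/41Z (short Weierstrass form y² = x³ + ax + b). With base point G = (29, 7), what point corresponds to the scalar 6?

Repeated addition: build up to 6G.
2G: tangent at (29, 7): λ = (3·29² + 28)/(2·7) ≡ 9/14. 14⁻¹ ≡ 3 (mod 41) since 14·3 = 42 ≡ 1, so λ ≡ 9·3 ≡ 27.
  x = λ² - 29 - 29 = 729 - 58 ≡ 15; y = λ·(29 - 15) - 7 ≡ 2. → (15, 2)
3G: (15, 2) + (29, 7). λ = (7 - 2)/(29 - 15) ≡ 5/14 mod 41. 14⁻¹ ≡ 3 (mod 41), so λ ≡ 15.
  x = λ² - 15 - 29 = 225 - 44 ≡ 17; y = λ·(15 - 17) - 2 ≡ 9. → (17, 9)
4G: (17, 9) + (29, 7). λ = (7 - 9)/(29 - 17) ≡ 39/12 mod 41. 12⁻¹ ≡ 24 (mod 41), so λ ≡ 34.
  x = λ² - 17 - 29 = 1156 - 46 ≡ 3; y = λ·(17 - 3) - 9 ≡ 16. → (3, 16)
5G: (3, 16) + (29, 7). λ = (7 - 16)/(29 - 3) ≡ 32/26 mod 41. 26⁻¹ ≡ 30 (mod 41), so λ ≡ 17.
  x = λ² - 3 - 29 = 289 - 32 ≡ 11; y = λ·(3 - 11) - 16 ≡ 12. → (11, 12)
6G: (11, 12) + (29, 7). λ = (7 - 12)/(29 - 11) ≡ 36/18 mod 41. 18⁻¹ ≡ 16 (mod 41) since 18·16 = 288 ≡ 1, so λ ≡ 2.
  x = λ² - 11 - 29 = 4 - 40 ≡ 5; y = λ·(11 - 5) - 12 ≡ 0. → (5, 0)

(5, 0)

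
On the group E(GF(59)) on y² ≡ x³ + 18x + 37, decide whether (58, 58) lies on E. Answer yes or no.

y² = 58² ≡ 1; x³ + 18x + 37 = 196193 ≡ 18 (mod 59). 1 ≠ 18.

no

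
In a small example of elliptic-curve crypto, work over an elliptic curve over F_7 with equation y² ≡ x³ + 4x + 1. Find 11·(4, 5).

(4, 5)

Write Q = (4, 5).
Repeated addition: build up to 11Q.
2Q: tangent at (4, 5): λ = (3·4² + 4)/(2·5) ≡ 3/3. 3⁻¹ ≡ 5 (mod 7) since 3·5 = 15 ≡ 1, so λ ≡ 3·5 ≡ 1.
  x = λ² - 4 - 4 = 1 - 8 ≡ 0; y = λ·(4 - 0) - 5 ≡ 6. → (0, 6)
3Q: (0, 6) + (4, 5). λ = (5 - 6)/(4 - 0) ≡ 6/4 mod 7. 4⁻¹ ≡ 2 (mod 7) since 4·2 = 8 ≡ 1, so λ ≡ 5.
  x = λ² - 0 - 4 = 25 - 4 ≡ 0; y = λ·(0 - 0) - 6 ≡ 1. → (0, 1)
4Q: (0, 1) + (4, 5). λ = (5 - 1)/(4 - 0) ≡ 4/4 mod 7. 4⁻¹ ≡ 2 (mod 7) since 4·2 = 8 ≡ 1, so λ ≡ 1.
  x = λ² - 0 - 4 = 1 - 4 ≡ 4; y = λ·(0 - 4) - 1 ≡ 2. → (4, 2)
5Q: (4, 2) + (4, 5): same x and y₁ ≡ -y₂, so the sum is O.
6Q: O + (4, 5) = (4, 5) (identity).
7Q: tangent at (4, 5): λ = (3·4² + 4)/(2·5) ≡ 3/3. 3⁻¹ ≡ 5 (mod 7), so λ ≡ 3·5 ≡ 1.
  x = λ² - 4 - 4 = 1 - 8 ≡ 0; y = λ·(4 - 0) - 5 ≡ 6. → (0, 6)
8Q: (0, 6) + (4, 5). λ = (5 - 6)/(4 - 0) ≡ 6/4 mod 7. 4⁻¹ ≡ 2 (mod 7), so λ ≡ 5.
  x = λ² - 0 - 4 = 25 - 4 ≡ 0; y = λ·(0 - 0) - 6 ≡ 1. → (0, 1)
9Q: (0, 1) + (4, 5). λ = (5 - 1)/(4 - 0) ≡ 4/4 mod 7. 4⁻¹ ≡ 2 (mod 7) since 4·2 = 8 ≡ 1, so λ ≡ 1.
  x = λ² - 0 - 4 = 1 - 4 ≡ 4; y = λ·(0 - 4) - 1 ≡ 2. → (4, 2)
10Q: (4, 2) + (4, 5): same x and y₁ ≡ -y₂, so the sum is O.
11Q: O + (4, 5) = (4, 5) (identity).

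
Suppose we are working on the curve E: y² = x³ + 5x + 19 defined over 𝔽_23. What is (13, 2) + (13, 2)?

(5, 10)

tangent at (13, 2): λ = (3·13² + 5)/(2·2) ≡ 6/4. 4⁻¹ ≡ 6 (mod 23), so λ ≡ 6·6 ≡ 13.
  x = λ² - 13 - 13 = 169 - 26 ≡ 5; y = λ·(13 - 5) - 2 ≡ 10. → (5, 10)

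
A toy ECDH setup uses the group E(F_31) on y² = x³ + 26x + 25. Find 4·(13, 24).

(8, 1)

Write P = (13, 24).
Repeated addition: build up to 4P.
2P: tangent at (13, 24): λ = (3·13² + 26)/(2·24) ≡ 6/17. 17⁻¹ ≡ 11 (mod 31), so λ ≡ 6·11 ≡ 4.
  x = λ² - 13 - 13 = 16 - 26 ≡ 21; y = λ·(13 - 21) - 24 ≡ 6. → (21, 6)
3P: (21, 6) + (13, 24). λ = (24 - 6)/(13 - 21) ≡ 18/23 mod 31. 23⁻¹ ≡ 27 (mod 31), so λ ≡ 21.
  x = λ² - 21 - 13 = 441 - 34 ≡ 4; y = λ·(21 - 4) - 6 ≡ 10. → (4, 10)
4P: (4, 10) + (13, 24). λ = (24 - 10)/(13 - 4) ≡ 14/9 mod 31. 9⁻¹ ≡ 7 (mod 31) since 9·7 = 63 ≡ 1, so λ ≡ 5.
  x = λ² - 4 - 13 = 25 - 17 ≡ 8; y = λ·(4 - 8) - 10 ≡ 1. → (8, 1)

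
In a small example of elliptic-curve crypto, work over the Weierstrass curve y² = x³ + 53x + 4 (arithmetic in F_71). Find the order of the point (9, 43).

10

2P: tangent at (9, 43): λ = (3·9² + 53)/(2·43) ≡ 12/15. 15⁻¹ ≡ 19 (mod 71) since 15·19 = 285 ≡ 1, so λ ≡ 12·19 ≡ 15.
  x = λ² - 9 - 9 = 225 - 18 ≡ 65; y = λ·(9 - 65) - 43 ≡ 40. → (65, 40)
3P: (65, 40) + (9, 43). λ = (43 - 40)/(9 - 65) ≡ 3/15 mod 71. 15⁻¹ ≡ 19 (mod 71), so λ ≡ 57.
  x = λ² - 65 - 9 = 3249 - 74 ≡ 51; y = λ·(65 - 51) - 40 ≡ 48. → (51, 48)
4P: (51, 48) + (9, 43). λ = (43 - 48)/(9 - 51) ≡ 66/29 mod 71. 29⁻¹ ≡ 49 (mod 71), so λ ≡ 39.
  x = λ² - 51 - 9 = 1521 - 60 ≡ 41; y = λ·(51 - 41) - 48 ≡ 58. → (41, 58)
5P: (41, 58) + (9, 43). λ = (43 - 58)/(9 - 41) ≡ 56/39 mod 71. 39⁻¹ ≡ 51 (mod 71), so λ ≡ 16.
  x = λ² - 41 - 9 = 256 - 50 ≡ 64; y = λ·(41 - 64) - 58 ≡ 0. → (64, 0)
6P: (64, 0) + (9, 43). λ = (43 - 0)/(9 - 64) ≡ 43/16 mod 71. 16⁻¹ ≡ 40 (mod 71) since 16·40 = 640 ≡ 1, so λ ≡ 16.
  x = λ² - 64 - 9 = 256 - 73 ≡ 41; y = λ·(64 - 41) - 0 ≡ 13. → (41, 13)
7P: (41, 13) + (9, 43). λ = (43 - 13)/(9 - 41) ≡ 30/39 mod 71. 39⁻¹ ≡ 51 (mod 71) since 39·51 = 1989 ≡ 1, so λ ≡ 39.
  x = λ² - 41 - 9 = 1521 - 50 ≡ 51; y = λ·(41 - 51) - 13 ≡ 23. → (51, 23)
8P: (51, 23) + (9, 43). λ = (43 - 23)/(9 - 51) ≡ 20/29 mod 71. 29⁻¹ ≡ 49 (mod 71), so λ ≡ 57.
  x = λ² - 51 - 9 = 3249 - 60 ≡ 65; y = λ·(51 - 65) - 23 ≡ 31. → (65, 31)
9P: (65, 31) + (9, 43). λ = (43 - 31)/(9 - 65) ≡ 12/15 mod 71. 15⁻¹ ≡ 19 (mod 71), so λ ≡ 15.
  x = λ² - 65 - 9 = 225 - 74 ≡ 9; y = λ·(65 - 9) - 31 ≡ 28. → (9, 28)
10P: (9, 28) + (9, 43): same x and y₁ ≡ -y₂, so the sum is ∞.
10P = ∞, so the order is 10.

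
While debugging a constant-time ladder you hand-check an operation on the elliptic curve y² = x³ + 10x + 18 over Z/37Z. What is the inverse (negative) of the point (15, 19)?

-(15, 19) = (15, -19 mod 37) = (15, 18).

(15, 18)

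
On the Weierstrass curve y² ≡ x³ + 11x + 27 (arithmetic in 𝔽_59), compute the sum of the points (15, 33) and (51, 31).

(50, 5)

(15, 33) + (51, 31). λ = (31 - 33)/(51 - 15) ≡ 57/36 mod 59. 36⁻¹ ≡ 41 (mod 59), so λ ≡ 36.
  x = λ² - 15 - 51 = 1296 - 66 ≡ 50; y = λ·(15 - 50) - 33 ≡ 5. → (50, 5)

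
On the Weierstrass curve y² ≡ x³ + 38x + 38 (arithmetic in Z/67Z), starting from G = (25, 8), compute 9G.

Repeated addition: build up to 9G.
2G: tangent at (25, 8): λ = (3·25² + 38)/(2·8) ≡ 37/16. 16⁻¹ ≡ 21 (mod 67) since 16·21 = 336 ≡ 1, so λ ≡ 37·21 ≡ 40.
  x = λ² - 25 - 25 = 1600 - 50 ≡ 9; y = λ·(25 - 9) - 8 ≡ 29. → (9, 29)
3G: (9, 29) + (25, 8). λ = (8 - 29)/(25 - 9) ≡ 46/16 mod 67. 16⁻¹ ≡ 21 (mod 67), so λ ≡ 28.
  x = λ² - 9 - 25 = 784 - 34 ≡ 13; y = λ·(9 - 13) - 29 ≡ 60. → (13, 60)
4G: (13, 60) + (25, 8). λ = (8 - 60)/(25 - 13) ≡ 15/12 mod 67. 12⁻¹ ≡ 28 (mod 67), so λ ≡ 18.
  x = λ² - 13 - 25 = 324 - 38 ≡ 18; y = λ·(13 - 18) - 60 ≡ 51. → (18, 51)
5G: (18, 51) + (25, 8). λ = (8 - 51)/(25 - 18) ≡ 24/7 mod 67. 7⁻¹ ≡ 48 (mod 67) since 7·48 = 336 ≡ 1, so λ ≡ 13.
  x = λ² - 18 - 25 = 169 - 43 ≡ 59; y = λ·(18 - 59) - 51 ≡ 19. → (59, 19)
6G: (59, 19) + (25, 8). λ = (8 - 19)/(25 - 59) ≡ 56/33 mod 67. 33⁻¹ ≡ 65 (mod 67), so λ ≡ 22.
  x = λ² - 59 - 25 = 484 - 84 ≡ 65; y = λ·(59 - 65) - 19 ≡ 50. → (65, 50)
7G: (65, 50) + (25, 8). λ = (8 - 50)/(25 - 65) ≡ 25/27 mod 67. 27⁻¹ ≡ 5 (mod 67) since 27·5 = 135 ≡ 1, so λ ≡ 58.
  x = λ² - 65 - 25 = 3364 - 90 ≡ 58; y = λ·(65 - 58) - 50 ≡ 21. → (58, 21)
8G: (58, 21) + (25, 8). λ = (8 - 21)/(25 - 58) ≡ 54/34 mod 67. 34⁻¹ ≡ 2 (mod 67), so λ ≡ 41.
  x = λ² - 58 - 25 = 1681 - 83 ≡ 57; y = λ·(58 - 57) - 21 ≡ 20. → (57, 20)
9G: (57, 20) + (25, 8). λ = (8 - 20)/(25 - 57) ≡ 55/35 mod 67. 35⁻¹ ≡ 23 (mod 67), so λ ≡ 59.
  x = λ² - 57 - 25 = 3481 - 82 ≡ 49; y = λ·(57 - 49) - 20 ≡ 50. → (49, 50)

(49, 50)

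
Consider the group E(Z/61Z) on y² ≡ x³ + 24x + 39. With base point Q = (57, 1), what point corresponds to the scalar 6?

Double-and-add on 6 = (110)₂. Start with Q = (57, 1) for the leading 1-bit.
double: tangent at (57, 1): λ = (3·57² + 24)/(2·1) ≡ 11/2. 2⁻¹ ≡ 31 (mod 61) since 2·31 = 62 ≡ 1, so λ ≡ 11·31 ≡ 36.
  x = λ² - 57 - 57 = 1296 - 114 ≡ 23; y = λ·(57 - 23) - 1 ≡ 3. → (23, 3)
add Q: (23, 3) + (57, 1). λ = (1 - 3)/(57 - 23) ≡ 59/34 mod 61. 34⁻¹ ≡ 9 (mod 61), so λ ≡ 43.
  x = λ² - 23 - 57 = 1849 - 80 ≡ 0; y = λ·(23 - 0) - 3 ≡ 10. → (0, 10)
double: tangent at (0, 10): λ = (3·0² + 24)/(2·10) ≡ 24/20. 20⁻¹ ≡ 58 (mod 61), so λ ≡ 24·58 ≡ 50.
  x = λ² - 0 - 0 = 2500 - 0 ≡ 60; y = λ·(0 - 60) - 10 ≡ 40. → (60, 40)

(60, 40)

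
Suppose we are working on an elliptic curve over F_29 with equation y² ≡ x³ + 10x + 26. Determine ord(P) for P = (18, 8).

9

2P: tangent at (18, 8): λ = (3·18² + 10)/(2·8) ≡ 25/16. 16⁻¹ ≡ 20 (mod 29), so λ ≡ 25·20 ≡ 7.
  x = λ² - 18 - 18 = 49 - 36 ≡ 13; y = λ·(18 - 13) - 8 ≡ 27. → (13, 27)
3P: (13, 27) + (18, 8). λ = (8 - 27)/(18 - 13) ≡ 10/5 mod 29. 5⁻¹ ≡ 6 (mod 29), so λ ≡ 2.
  x = λ² - 13 - 18 = 4 - 31 ≡ 2; y = λ·(13 - 2) - 27 ≡ 24. → (2, 24)
4P: (2, 24) + (18, 8). λ = (8 - 24)/(18 - 2) ≡ 13/16 mod 29. 16⁻¹ ≡ 20 (mod 29), so λ ≡ 28.
  x = λ² - 2 - 18 = 784 - 20 ≡ 10; y = λ·(2 - 10) - 24 ≡ 13. → (10, 13)
5P: (10, 13) + (18, 8). λ = (8 - 13)/(18 - 10) ≡ 24/8 mod 29. 8⁻¹ ≡ 11 (mod 29), so λ ≡ 3.
  x = λ² - 10 - 18 = 9 - 28 ≡ 10; y = λ·(10 - 10) - 13 ≡ 16. → (10, 16)
6P: (10, 16) + (18, 8). λ = (8 - 16)/(18 - 10) ≡ 21/8 mod 29. 8⁻¹ ≡ 11 (mod 29) since 8·11 = 88 ≡ 1, so λ ≡ 28.
  x = λ² - 10 - 18 = 784 - 28 ≡ 2; y = λ·(10 - 2) - 16 ≡ 5. → (2, 5)
7P: (2, 5) + (18, 8). λ = (8 - 5)/(18 - 2) ≡ 3/16 mod 29. 16⁻¹ ≡ 20 (mod 29) since 16·20 = 320 ≡ 1, so λ ≡ 2.
  x = λ² - 2 - 18 = 4 - 20 ≡ 13; y = λ·(2 - 13) - 5 ≡ 2. → (13, 2)
8P: (13, 2) + (18, 8). λ = (8 - 2)/(18 - 13) ≡ 6/5 mod 29. 5⁻¹ ≡ 6 (mod 29), so λ ≡ 7.
  x = λ² - 13 - 18 = 49 - 31 ≡ 18; y = λ·(13 - 18) - 2 ≡ 21. → (18, 21)
9P: (18, 21) + (18, 8): same x and y₁ ≡ -y₂, so the sum is 𝒪.
9P = 𝒪, so the order is 9.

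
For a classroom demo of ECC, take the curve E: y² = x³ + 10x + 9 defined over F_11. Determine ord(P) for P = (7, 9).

2P: tangent at (7, 9): λ = (3·7² + 10)/(2·9) ≡ 3/7. 7⁻¹ ≡ 8 (mod 11), so λ ≡ 3·8 ≡ 2.
  x = λ² - 7 - 7 = 4 - 14 ≡ 1; y = λ·(7 - 1) - 9 ≡ 3. → (1, 3)
3P: (1, 3) + (7, 9). λ = (9 - 3)/(7 - 1) ≡ 6/6 mod 11. 6⁻¹ ≡ 2 (mod 11), so λ ≡ 1.
  x = λ² - 1 - 7 = 1 - 8 ≡ 4; y = λ·(1 - 4) - 3 ≡ 5. → (4, 5)
4P: (4, 5) + (7, 9). λ = (9 - 5)/(7 - 4) ≡ 4/3 mod 11. 3⁻¹ ≡ 4 (mod 11), so λ ≡ 5.
  x = λ² - 4 - 7 = 25 - 11 ≡ 3; y = λ·(4 - 3) - 5 ≡ 0. → (3, 0)
5P: (3, 0) + (7, 9). λ = (9 - 0)/(7 - 3) ≡ 9/4 mod 11. 4⁻¹ ≡ 3 (mod 11), so λ ≡ 5.
  x = λ² - 3 - 7 = 25 - 10 ≡ 4; y = λ·(3 - 4) - 0 ≡ 6. → (4, 6)
6P: (4, 6) + (7, 9). λ = (9 - 6)/(7 - 4) ≡ 3/3 mod 11. 3⁻¹ ≡ 4 (mod 11) since 3·4 = 12 ≡ 1, so λ ≡ 1.
  x = λ² - 4 - 7 = 1 - 11 ≡ 1; y = λ·(4 - 1) - 6 ≡ 8. → (1, 8)
7P: (1, 8) + (7, 9). λ = (9 - 8)/(7 - 1) ≡ 1/6 mod 11. 6⁻¹ ≡ 2 (mod 11) since 6·2 = 12 ≡ 1, so λ ≡ 2.
  x = λ² - 1 - 7 = 4 - 8 ≡ 7; y = λ·(1 - 7) - 8 ≡ 2. → (7, 2)
8P: (7, 2) + (7, 9): same x and y₁ ≡ -y₂, so the sum is O.
8P = O, so the order is 8.

8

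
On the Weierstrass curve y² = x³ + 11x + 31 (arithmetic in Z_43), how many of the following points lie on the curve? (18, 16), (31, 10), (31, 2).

(18, 16): 16² ≡ 41, rhs ≡ 41 → on.
(31, 10): 10² ≡ 14, rhs ≡ 20 → off.
(31, 2): 2² ≡ 4, rhs ≡ 20 → off.

1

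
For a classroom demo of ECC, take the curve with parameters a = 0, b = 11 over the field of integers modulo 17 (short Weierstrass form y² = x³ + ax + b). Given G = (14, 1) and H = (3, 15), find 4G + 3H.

O

First 4G:
Double-and-add on 4 = (100)₂. Start with G = (14, 1) for the leading 1-bit.
double: tangent at (14, 1): λ = (3·14² + 0)/(2·1) ≡ 10/2. 2⁻¹ ≡ 9 (mod 17) since 2·9 = 18 ≡ 1, so λ ≡ 10·9 ≡ 5.
  x = λ² - 14 - 14 = 25 - 28 ≡ 14; y = λ·(14 - 14) - 1 ≡ 16. → (14, 16)
double: tangent at (14, 16): λ = (3·14² + 0)/(2·16) ≡ 10/15. 15⁻¹ ≡ 8 (mod 17), so λ ≡ 10·8 ≡ 12.
  x = λ² - 14 - 14 = 144 - 28 ≡ 14; y = λ·(14 - 14) - 16 ≡ 1. → (14, 1)
4G = (14, 1).
Next 3H:
Repeated addition: build up to 3H.
2H: tangent at (3, 15): λ = (3·3² + 0)/(2·15) ≡ 10/13. 13⁻¹ ≡ 4 (mod 17), so λ ≡ 10·4 ≡ 6.
  x = λ² - 3 - 3 = 36 - 6 ≡ 13; y = λ·(3 - 13) - 15 ≡ 10. → (13, 10)
3H: (13, 10) + (3, 15). λ = (15 - 10)/(3 - 13) ≡ 5/7 mod 17. 7⁻¹ ≡ 5 (mod 17) since 7·5 = 35 ≡ 1, so λ ≡ 8.
  x = λ² - 13 - 3 = 64 - 16 ≡ 14; y = λ·(13 - 14) - 10 ≡ 16. → (14, 16)
3H = (14, 16).
Finally 4G + 3H:
(14, 1) + (14, 16): same x and y₁ ≡ -y₂, so the sum is O.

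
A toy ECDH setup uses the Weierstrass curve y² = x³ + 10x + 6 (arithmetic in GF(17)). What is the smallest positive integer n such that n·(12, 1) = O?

8

2P: tangent at (12, 1): λ = (3·12² + 10)/(2·1) ≡ 0/2. 2⁻¹ ≡ 9 (mod 17), so λ ≡ 0·9 ≡ 0.
  x = λ² - 12 - 12 = 0 - 24 ≡ 10; y = λ·(12 - 10) - 1 ≡ 16. → (10, 16)
3P: (10, 16) + (12, 1). λ = (1 - 16)/(12 - 10) ≡ 2/2 mod 17. 2⁻¹ ≡ 9 (mod 17), so λ ≡ 1.
  x = λ² - 10 - 12 = 1 - 22 ≡ 13; y = λ·(10 - 13) - 16 ≡ 15. → (13, 15)
4P: (13, 15) + (12, 1). λ = (1 - 15)/(12 - 13) ≡ 3/16 mod 17. 16⁻¹ ≡ 16 (mod 17) since 16·16 = 256 ≡ 1, so λ ≡ 14.
  x = λ² - 13 - 12 = 196 - 25 ≡ 1; y = λ·(13 - 1) - 15 ≡ 0. → (1, 0)
5P: (1, 0) + (12, 1). λ = (1 - 0)/(12 - 1) ≡ 1/11 mod 17. 11⁻¹ ≡ 14 (mod 17) since 11·14 = 154 ≡ 1, so λ ≡ 14.
  x = λ² - 1 - 12 = 196 - 13 ≡ 13; y = λ·(1 - 13) - 0 ≡ 2. → (13, 2)
6P: (13, 2) + (12, 1). λ = (1 - 2)/(12 - 13) ≡ 16/16 mod 17. 16⁻¹ ≡ 16 (mod 17) since 16·16 = 256 ≡ 1, so λ ≡ 1.
  x = λ² - 13 - 12 = 1 - 25 ≡ 10; y = λ·(13 - 10) - 2 ≡ 1. → (10, 1)
7P: (10, 1) + (12, 1). λ = (1 - 1)/(12 - 10) ≡ 0/2 mod 17. 2⁻¹ ≡ 9 (mod 17), so λ ≡ 0.
  x = λ² - 10 - 12 = 0 - 22 ≡ 12; y = λ·(10 - 12) - 1 ≡ 16. → (12, 16)
8P: (12, 16) + (12, 1): same x and y₁ ≡ -y₂, so the sum is O.
8P = O, so the order is 8.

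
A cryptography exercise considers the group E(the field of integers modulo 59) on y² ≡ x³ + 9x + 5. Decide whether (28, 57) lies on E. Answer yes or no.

y² = 57² ≡ 4; x³ + 9x + 5 = 22209 ≡ 25 (mod 59). 4 ≠ 25.

no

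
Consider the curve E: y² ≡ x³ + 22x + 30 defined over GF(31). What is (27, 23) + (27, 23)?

tangent at (27, 23): λ = (3·27² + 22)/(2·23) ≡ 8/15. 15⁻¹ ≡ 29 (mod 31), so λ ≡ 8·29 ≡ 15.
  x = λ² - 27 - 27 = 225 - 54 ≡ 16; y = λ·(27 - 16) - 23 ≡ 18. → (16, 18)

(16, 18)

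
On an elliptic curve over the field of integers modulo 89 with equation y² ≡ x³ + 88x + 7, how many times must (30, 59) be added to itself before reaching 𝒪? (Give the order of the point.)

3

2P: tangent at (30, 59): λ = (3·30² + 88)/(2·59) ≡ 29/29. 29⁻¹ ≡ 43 (mod 89), so λ ≡ 29·43 ≡ 1.
  x = λ² - 30 - 30 = 1 - 60 ≡ 30; y = λ·(30 - 30) - 59 ≡ 30. → (30, 30)
3P: (30, 30) + (30, 59): same x and y₁ ≡ -y₂, so the sum is 𝒪.
3P = 𝒪, so the order is 3.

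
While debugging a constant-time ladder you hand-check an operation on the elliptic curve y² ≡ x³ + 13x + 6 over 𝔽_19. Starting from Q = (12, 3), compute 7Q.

(9, 4)

Repeated addition: build up to 7Q.
2Q: tangent at (12, 3): λ = (3·12² + 13)/(2·3) ≡ 8/6. 6⁻¹ ≡ 16 (mod 19), so λ ≡ 8·16 ≡ 14.
  x = λ² - 12 - 12 = 196 - 24 ≡ 1; y = λ·(12 - 1) - 3 ≡ 18. → (1, 18)
3Q: (1, 18) + (12, 3). λ = (3 - 18)/(12 - 1) ≡ 4/11 mod 19. 11⁻¹ ≡ 7 (mod 19), so λ ≡ 9.
  x = λ² - 1 - 12 = 81 - 13 ≡ 11; y = λ·(1 - 11) - 18 ≡ 6. → (11, 6)
4Q: (11, 6) + (12, 3). λ = (3 - 6)/(12 - 11) ≡ 16/1 mod 19. 1⁻¹ ≡ 1 (mod 19), so λ ≡ 16.
  x = λ² - 11 - 12 = 256 - 23 ≡ 5; y = λ·(11 - 5) - 6 ≡ 14. → (5, 14)
5Q: (5, 14) + (12, 3). λ = (3 - 14)/(12 - 5) ≡ 8/7 mod 19. 7⁻¹ ≡ 11 (mod 19), so λ ≡ 12.
  x = λ² - 5 - 12 = 144 - 17 ≡ 13; y = λ·(5 - 13) - 14 ≡ 4. → (13, 4)
6Q: (13, 4) + (12, 3). λ = (3 - 4)/(12 - 13) ≡ 18/18 mod 19. 18⁻¹ ≡ 18 (mod 19), so λ ≡ 1.
  x = λ² - 13 - 12 = 1 - 25 ≡ 14; y = λ·(13 - 14) - 4 ≡ 14. → (14, 14)
7Q: (14, 14) + (12, 3). λ = (3 - 14)/(12 - 14) ≡ 8/17 mod 19. 17⁻¹ ≡ 9 (mod 19) since 17·9 = 153 ≡ 1, so λ ≡ 15.
  x = λ² - 14 - 12 = 225 - 26 ≡ 9; y = λ·(14 - 9) - 14 ≡ 4. → (9, 4)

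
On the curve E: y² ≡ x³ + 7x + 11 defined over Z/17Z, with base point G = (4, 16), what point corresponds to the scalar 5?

Repeated addition: build up to 5G.
2G: tangent at (4, 16): λ = (3·4² + 7)/(2·16) ≡ 4/15. 15⁻¹ ≡ 8 (mod 17), so λ ≡ 4·8 ≡ 15.
  x = λ² - 4 - 4 = 225 - 8 ≡ 13; y = λ·(4 - 13) - 16 ≡ 2. → (13, 2)
3G: (13, 2) + (4, 16). λ = (16 - 2)/(4 - 13) ≡ 14/8 mod 17. 8⁻¹ ≡ 15 (mod 17), so λ ≡ 6.
  x = λ² - 13 - 4 = 36 - 17 ≡ 2; y = λ·(13 - 2) - 2 ≡ 13. → (2, 13)
4G: (2, 13) + (4, 16). λ = (16 - 13)/(4 - 2) ≡ 3/2 mod 17. 2⁻¹ ≡ 9 (mod 17), so λ ≡ 10.
  x = λ² - 2 - 4 = 100 - 6 ≡ 9; y = λ·(2 - 9) - 13 ≡ 2. → (9, 2)
5G: (9, 2) + (4, 16). λ = (16 - 2)/(4 - 9) ≡ 14/12 mod 17. 12⁻¹ ≡ 10 (mod 17), so λ ≡ 4.
  x = λ² - 9 - 4 = 16 - 13 ≡ 3; y = λ·(9 - 3) - 2 ≡ 5. → (3, 5)

(3, 5)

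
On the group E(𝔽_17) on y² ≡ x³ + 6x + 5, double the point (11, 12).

tangent at (11, 12): λ = (3·11² + 6)/(2·12) ≡ 12/7. 7⁻¹ ≡ 5 (mod 17) since 7·5 = 35 ≡ 1, so λ ≡ 12·5 ≡ 9.
  x = λ² - 11 - 11 = 81 - 22 ≡ 8; y = λ·(11 - 8) - 12 ≡ 15. → (8, 15)

(8, 15)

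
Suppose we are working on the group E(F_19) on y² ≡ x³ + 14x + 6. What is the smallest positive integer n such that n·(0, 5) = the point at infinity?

2P: tangent at (0, 5): λ = (3·0² + 14)/(2·5) ≡ 14/10. 10⁻¹ ≡ 2 (mod 19) since 10·2 = 20 ≡ 1, so λ ≡ 14·2 ≡ 9.
  x = λ² - 0 - 0 = 81 - 0 ≡ 5; y = λ·(0 - 5) - 5 ≡ 7. → (5, 7)
3P: (5, 7) + (0, 5). λ = (5 - 7)/(0 - 5) ≡ 17/14 mod 19. 14⁻¹ ≡ 15 (mod 19) since 14·15 = 210 ≡ 1, so λ ≡ 8.
  x = λ² - 5 - 0 = 64 - 5 ≡ 2; y = λ·(5 - 2) - 7 ≡ 17. → (2, 17)
4P: (2, 17) + (0, 5). λ = (5 - 17)/(0 - 2) ≡ 7/17 mod 19. 17⁻¹ ≡ 9 (mod 19), so λ ≡ 6.
  x = λ² - 2 - 0 = 36 - 2 ≡ 15; y = λ·(2 - 15) - 17 ≡ 0. → (15, 0)
5P: (15, 0) + (0, 5). λ = (5 - 0)/(0 - 15) ≡ 5/4 mod 19. 4⁻¹ ≡ 5 (mod 19) since 4·5 = 20 ≡ 1, so λ ≡ 6.
  x = λ² - 15 - 0 = 36 - 15 ≡ 2; y = λ·(15 - 2) - 0 ≡ 2. → (2, 2)
6P: (2, 2) + (0, 5). λ = (5 - 2)/(0 - 2) ≡ 3/17 mod 19. 17⁻¹ ≡ 9 (mod 19), so λ ≡ 8.
  x = λ² - 2 - 0 = 64 - 2 ≡ 5; y = λ·(2 - 5) - 2 ≡ 12. → (5, 12)
7P: (5, 12) + (0, 5). λ = (5 - 12)/(0 - 5) ≡ 12/14 mod 19. 14⁻¹ ≡ 15 (mod 19) since 14·15 = 210 ≡ 1, so λ ≡ 9.
  x = λ² - 5 - 0 = 81 - 5 ≡ 0; y = λ·(5 - 0) - 12 ≡ 14. → (0, 14)
8P: (0, 14) + (0, 5): same x and y₁ ≡ -y₂, so the sum is the point at infinity.
8P = the point at infinity, so the order is 8.

8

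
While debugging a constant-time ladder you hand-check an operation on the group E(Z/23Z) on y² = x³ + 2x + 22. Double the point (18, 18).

(18, 5)

tangent at (18, 18): λ = (3·18² + 2)/(2·18) ≡ 8/13. 13⁻¹ ≡ 16 (mod 23), so λ ≡ 8·16 ≡ 13.
  x = λ² - 18 - 18 = 169 - 36 ≡ 18; y = λ·(18 - 18) - 18 ≡ 5. → (18, 5)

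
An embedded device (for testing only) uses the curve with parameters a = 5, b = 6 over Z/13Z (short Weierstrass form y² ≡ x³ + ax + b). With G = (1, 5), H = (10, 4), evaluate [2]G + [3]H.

(12, 0)

First 2G:
Repeated addition: build up to 2G.
2G: tangent at (1, 5): λ = (3·1² + 5)/(2·5) ≡ 8/10. 10⁻¹ ≡ 4 (mod 13), so λ ≡ 8·4 ≡ 6.
  x = λ² - 1 - 1 = 36 - 2 ≡ 8; y = λ·(1 - 8) - 5 ≡ 5. → (8, 5)
2G = (8, 5).
Next 3H:
Repeated addition: build up to 3H.
2H: tangent at (10, 4): λ = (3·10² + 5)/(2·4) ≡ 6/8. 8⁻¹ ≡ 5 (mod 13), so λ ≡ 6·5 ≡ 4.
  x = λ² - 10 - 10 = 16 - 20 ≡ 9; y = λ·(10 - 9) - 4 ≡ 0. → (9, 0)
3H: (9, 0) + (10, 4). λ = (4 - 0)/(10 - 9) ≡ 4/1 mod 13. 1⁻¹ ≡ 1 (mod 13), so λ ≡ 4.
  x = λ² - 9 - 10 = 16 - 19 ≡ 10; y = λ·(9 - 10) - 0 ≡ 9. → (10, 9)
3H = (10, 9).
Finally 2G + 3H:
(8, 5) + (10, 9). λ = (9 - 5)/(10 - 8) ≡ 4/2 mod 13. 2⁻¹ ≡ 7 (mod 13), so λ ≡ 2.
  x = λ² - 8 - 10 = 4 - 18 ≡ 12; y = λ·(8 - 12) - 5 ≡ 0. → (12, 0)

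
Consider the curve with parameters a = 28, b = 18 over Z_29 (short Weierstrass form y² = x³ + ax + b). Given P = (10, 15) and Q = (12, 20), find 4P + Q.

First 4P:
Repeated addition: build up to 4P.
2P: tangent at (10, 15): λ = (3·10² + 28)/(2·15) ≡ 9/1. 1⁻¹ ≡ 1 (mod 29), so λ ≡ 9·1 ≡ 9.
  x = λ² - 10 - 10 = 81 - 20 ≡ 3; y = λ·(10 - 3) - 15 ≡ 19. → (3, 19)
3P: (3, 19) + (10, 15). λ = (15 - 19)/(10 - 3) ≡ 25/7 mod 29. 7⁻¹ ≡ 25 (mod 29), so λ ≡ 16.
  x = λ² - 3 - 10 = 256 - 13 ≡ 11; y = λ·(3 - 11) - 19 ≡ 27. → (11, 27)
4P: (11, 27) + (10, 15). λ = (15 - 27)/(10 - 11) ≡ 17/28 mod 29. 28⁻¹ ≡ 28 (mod 29), so λ ≡ 12.
  x = λ² - 11 - 10 = 144 - 21 ≡ 7; y = λ·(11 - 7) - 27 ≡ 21. → (7, 21)
4P = (7, 21).
Finally 4P + Q:
(7, 21) + (12, 20). λ = (20 - 21)/(12 - 7) ≡ 28/5 mod 29. 5⁻¹ ≡ 6 (mod 29), so λ ≡ 23.
  x = λ² - 7 - 12 = 529 - 19 ≡ 17; y = λ·(7 - 17) - 21 ≡ 10. → (17, 10)

(17, 10)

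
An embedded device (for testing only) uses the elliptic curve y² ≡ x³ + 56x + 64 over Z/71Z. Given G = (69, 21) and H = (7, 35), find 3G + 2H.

(9, 44)

First 3G:
Repeated addition: build up to 3G.
2G: tangent at (69, 21): λ = (3·69² + 56)/(2·21) ≡ 68/42. 42⁻¹ ≡ 22 (mod 71) since 42·22 = 924 ≡ 1, so λ ≡ 68·22 ≡ 5.
  x = λ² - 69 - 69 = 25 - 138 ≡ 29; y = λ·(69 - 29) - 21 ≡ 37. → (29, 37)
3G: (29, 37) + (69, 21). λ = (21 - 37)/(69 - 29) ≡ 55/40 mod 71. 40⁻¹ ≡ 16 (mod 71), so λ ≡ 28.
  x = λ² - 29 - 69 = 784 - 98 ≡ 47; y = λ·(29 - 47) - 37 ≡ 27. → (47, 27)
3G = (47, 27).
Next 2H:
Repeated addition: build up to 2H.
2H: tangent at (7, 35): λ = (3·7² + 56)/(2·35) ≡ 61/70. 70⁻¹ ≡ 70 (mod 71), so λ ≡ 61·70 ≡ 10.
  x = λ² - 7 - 7 = 100 - 14 ≡ 15; y = λ·(7 - 15) - 35 ≡ 27. → (15, 27)
2H = (15, 27).
Finally 3G + 2H:
(47, 27) + (15, 27). λ = (27 - 27)/(15 - 47) ≡ 0/39 mod 71. 39⁻¹ ≡ 51 (mod 71), so λ ≡ 0.
  x = λ² - 47 - 15 = 0 - 62 ≡ 9; y = λ·(47 - 9) - 27 ≡ 44. → (9, 44)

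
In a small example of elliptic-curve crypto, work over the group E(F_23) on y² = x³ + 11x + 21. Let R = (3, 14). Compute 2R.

(3, 9)

tangent at (3, 14): λ = (3·3² + 11)/(2·14) ≡ 15/5. 5⁻¹ ≡ 14 (mod 23), so λ ≡ 15·14 ≡ 3.
  x = λ² - 3 - 3 = 9 - 6 ≡ 3; y = λ·(3 - 3) - 14 ≡ 9. → (3, 9)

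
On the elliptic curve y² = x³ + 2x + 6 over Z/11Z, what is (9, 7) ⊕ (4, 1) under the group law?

(10, 5)

(9, 7) + (4, 1). λ = (1 - 7)/(4 - 9) ≡ 5/6 mod 11. 6⁻¹ ≡ 2 (mod 11) since 6·2 = 12 ≡ 1, so λ ≡ 10.
  x = λ² - 9 - 4 = 100 - 13 ≡ 10; y = λ·(9 - 10) - 7 ≡ 5. → (10, 5)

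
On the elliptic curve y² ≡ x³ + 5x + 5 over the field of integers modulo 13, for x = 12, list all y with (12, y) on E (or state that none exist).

5, 8

x³ + 5x + 5 = 1793 ≡ 12 (mod 13).
Square roots of 12 mod 13: 5 and 8 (since 5² = 25 ≡ 12).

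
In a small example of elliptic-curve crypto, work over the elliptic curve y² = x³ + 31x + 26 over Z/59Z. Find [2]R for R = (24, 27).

tangent at (24, 27): λ = (3·24² + 31)/(2·27) ≡ 48/54. 54⁻¹ ≡ 47 (mod 59), so λ ≡ 48·47 ≡ 14.
  x = λ² - 24 - 24 = 196 - 48 ≡ 30; y = λ·(24 - 30) - 27 ≡ 7. → (30, 7)

(30, 7)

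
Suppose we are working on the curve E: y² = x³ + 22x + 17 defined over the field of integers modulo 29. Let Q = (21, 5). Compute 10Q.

Repeated addition: build up to 10Q.
2Q: tangent at (21, 5): λ = (3·21² + 22)/(2·5) ≡ 11/10. 10⁻¹ ≡ 3 (mod 29) since 10·3 = 30 ≡ 1, so λ ≡ 11·3 ≡ 4.
  x = λ² - 21 - 21 = 16 - 42 ≡ 3; y = λ·(21 - 3) - 5 ≡ 9. → (3, 9)
3Q: (3, 9) + (21, 5). λ = (5 - 9)/(21 - 3) ≡ 25/18 mod 29. 18⁻¹ ≡ 21 (mod 29), so λ ≡ 3.
  x = λ² - 3 - 21 = 9 - 24 ≡ 14; y = λ·(3 - 14) - 9 ≡ 16. → (14, 16)
4Q: (14, 16) + (21, 5). λ = (5 - 16)/(21 - 14) ≡ 18/7 mod 29. 7⁻¹ ≡ 25 (mod 29) since 7·25 = 175 ≡ 1, so λ ≡ 15.
  x = λ² - 14 - 21 = 225 - 35 ≡ 16; y = λ·(14 - 16) - 16 ≡ 12. → (16, 12)
5Q: (16, 12) + (21, 5). λ = (5 - 12)/(21 - 16) ≡ 22/5 mod 29. 5⁻¹ ≡ 6 (mod 29), so λ ≡ 16.
  x = λ² - 16 - 21 = 256 - 37 ≡ 16; y = λ·(16 - 16) - 12 ≡ 17. → (16, 17)
6Q: (16, 17) + (21, 5). λ = (5 - 17)/(21 - 16) ≡ 17/5 mod 29. 5⁻¹ ≡ 6 (mod 29) since 5·6 = 30 ≡ 1, so λ ≡ 15.
  x = λ² - 16 - 21 = 225 - 37 ≡ 14; y = λ·(16 - 14) - 17 ≡ 13. → (14, 13)
7Q: (14, 13) + (21, 5). λ = (5 - 13)/(21 - 14) ≡ 21/7 mod 29. 7⁻¹ ≡ 25 (mod 29) since 7·25 = 175 ≡ 1, so λ ≡ 3.
  x = λ² - 14 - 21 = 9 - 35 ≡ 3; y = λ·(14 - 3) - 13 ≡ 20. → (3, 20)
8Q: (3, 20) + (21, 5). λ = (5 - 20)/(21 - 3) ≡ 14/18 mod 29. 18⁻¹ ≡ 21 (mod 29), so λ ≡ 4.
  x = λ² - 3 - 21 = 16 - 24 ≡ 21; y = λ·(3 - 21) - 20 ≡ 24. → (21, 24)
9Q: (21, 24) + (21, 5): same x and y₁ ≡ -y₂, so the sum is ∞.
10Q: ∞ + (21, 5) = (21, 5) (identity).

(21, 5)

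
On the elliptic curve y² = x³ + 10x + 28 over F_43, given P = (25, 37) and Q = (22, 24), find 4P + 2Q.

First 4P:
Double-and-add on 4 = (100)₂. Start with P = (25, 37) for the leading 1-bit.
double: tangent at (25, 37): λ = (3·25² + 10)/(2·37) ≡ 36/31. 31⁻¹ ≡ 25 (mod 43) since 31·25 = 775 ≡ 1, so λ ≡ 36·25 ≡ 40.
  x = λ² - 25 - 25 = 1600 - 50 ≡ 2; y = λ·(25 - 2) - 37 ≡ 23. → (2, 23)
double: tangent at (2, 23): λ = (3·2² + 10)/(2·23) ≡ 22/3. 3⁻¹ ≡ 29 (mod 43) since 3·29 = 87 ≡ 1, so λ ≡ 22·29 ≡ 36.
  x = λ² - 2 - 2 = 1296 - 4 ≡ 2; y = λ·(2 - 2) - 23 ≡ 20. → (2, 20)
4P = (2, 20).
Next 2Q:
Repeated addition: build up to 2Q.
2Q: tangent at (22, 24): λ = (3·22² + 10)/(2·24) ≡ 0/5. 5⁻¹ ≡ 26 (mod 43) since 5·26 = 130 ≡ 1, so λ ≡ 0·26 ≡ 0.
  x = λ² - 22 - 22 = 0 - 44 ≡ 42; y = λ·(22 - 42) - 24 ≡ 19. → (42, 19)
2Q = (42, 19).
Finally 4P + 2Q:
(2, 20) + (42, 19). λ = (19 - 20)/(42 - 2) ≡ 42/40 mod 43. 40⁻¹ ≡ 14 (mod 43), so λ ≡ 29.
  x = λ² - 2 - 42 = 841 - 44 ≡ 23; y = λ·(2 - 23) - 20 ≡ 16. → (23, 16)

(23, 16)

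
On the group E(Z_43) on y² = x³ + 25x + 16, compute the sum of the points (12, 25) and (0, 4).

(26, 15)

(12, 25) + (0, 4). λ = (4 - 25)/(0 - 12) ≡ 22/31 mod 43. 31⁻¹ ≡ 25 (mod 43) since 31·25 = 775 ≡ 1, so λ ≡ 34.
  x = λ² - 12 - 0 = 1156 - 12 ≡ 26; y = λ·(12 - 26) - 25 ≡ 15. → (26, 15)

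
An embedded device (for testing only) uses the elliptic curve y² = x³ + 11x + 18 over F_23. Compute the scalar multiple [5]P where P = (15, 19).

(0, 8)

Double-and-add on 5 = (101)₂. Start with P = (15, 19) for the leading 1-bit.
double: tangent at (15, 19): λ = (3·15² + 11)/(2·19) ≡ 19/15. 15⁻¹ ≡ 20 (mod 23), so λ ≡ 19·20 ≡ 12.
  x = λ² - 15 - 15 = 144 - 30 ≡ 22; y = λ·(15 - 22) - 19 ≡ 12. → (22, 12)
double: tangent at (22, 12): λ = (3·22² + 11)/(2·12) ≡ 14/1. 1⁻¹ ≡ 1 (mod 23) since 1·1 = 1 ≡ 1, so λ ≡ 14·1 ≡ 14.
  x = λ² - 22 - 22 = 196 - 44 ≡ 14; y = λ·(22 - 14) - 12 ≡ 8. → (14, 8)
add P: (14, 8) + (15, 19). λ = (19 - 8)/(15 - 14) ≡ 11/1 mod 23. 1⁻¹ ≡ 1 (mod 23) since 1·1 = 1 ≡ 1, so λ ≡ 11.
  x = λ² - 14 - 15 = 121 - 29 ≡ 0; y = λ·(14 - 0) - 8 ≡ 8. → (0, 8)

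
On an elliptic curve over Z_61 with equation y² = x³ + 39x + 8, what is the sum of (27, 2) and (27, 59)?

The two points share x = 27 and their y-coordinates satisfy 2 + 59 ≡ 0 (mod 61), so they are inverses. Their sum is the point at infinity.

O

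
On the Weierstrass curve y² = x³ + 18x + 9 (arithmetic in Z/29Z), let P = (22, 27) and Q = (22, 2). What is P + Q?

O

The two points share x = 22 and their y-coordinates satisfy 27 + 2 ≡ 0 (mod 29), so they are inverses. Their sum is O.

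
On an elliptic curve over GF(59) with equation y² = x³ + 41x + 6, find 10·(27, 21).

(45, 13)

Write P = (27, 21).
Repeated addition: build up to 10P.
2P: tangent at (27, 21): λ = (3·27² + 41)/(2·21) ≡ 45/42. 42⁻¹ ≡ 52 (mod 59), so λ ≡ 45·52 ≡ 39.
  x = λ² - 27 - 27 = 1521 - 54 ≡ 51; y = λ·(27 - 51) - 21 ≡ 46. → (51, 46)
3P: (51, 46) + (27, 21). λ = (21 - 46)/(27 - 51) ≡ 34/35 mod 59. 35⁻¹ ≡ 27 (mod 59) since 35·27 = 945 ≡ 1, so λ ≡ 33.
  x = λ² - 51 - 27 = 1089 - 78 ≡ 8; y = λ·(51 - 8) - 46 ≡ 16. → (8, 16)
4P: (8, 16) + (27, 21). λ = (21 - 16)/(27 - 8) ≡ 5/19 mod 59. 19⁻¹ ≡ 28 (mod 59), so λ ≡ 22.
  x = λ² - 8 - 27 = 484 - 35 ≡ 36; y = λ·(8 - 36) - 16 ≡ 17. → (36, 17)
5P: (36, 17) + (27, 21). λ = (21 - 17)/(27 - 36) ≡ 4/50 mod 59. 50⁻¹ ≡ 13 (mod 59) since 50·13 = 650 ≡ 1, so λ ≡ 52.
  x = λ² - 36 - 27 = 2704 - 63 ≡ 45; y = λ·(36 - 45) - 17 ≡ 46. → (45, 46)
6P: (45, 46) + (27, 21). λ = (21 - 46)/(27 - 45) ≡ 34/41 mod 59. 41⁻¹ ≡ 36 (mod 59), so λ ≡ 44.
  x = λ² - 45 - 27 = 1936 - 72 ≡ 35; y = λ·(45 - 35) - 46 ≡ 40. → (35, 40)
7P: (35, 40) + (27, 21). λ = (21 - 40)/(27 - 35) ≡ 40/51 mod 59. 51⁻¹ ≡ 22 (mod 59), so λ ≡ 54.
  x = λ² - 35 - 27 = 2916 - 62 ≡ 22; y = λ·(35 - 22) - 40 ≡ 13. → (22, 13)
8P: (22, 13) + (27, 21). λ = (21 - 13)/(27 - 22) ≡ 8/5 mod 59. 5⁻¹ ≡ 12 (mod 59), so λ ≡ 37.
  x = λ² - 22 - 27 = 1369 - 49 ≡ 22; y = λ·(22 - 22) - 13 ≡ 46. → (22, 46)
9P: (22, 46) + (27, 21). λ = (21 - 46)/(27 - 22) ≡ 34/5 mod 59. 5⁻¹ ≡ 12 (mod 59), so λ ≡ 54.
  x = λ² - 22 - 27 = 2916 - 49 ≡ 35; y = λ·(22 - 35) - 46 ≡ 19. → (35, 19)
10P: (35, 19) + (27, 21). λ = (21 - 19)/(27 - 35) ≡ 2/51 mod 59. 51⁻¹ ≡ 22 (mod 59), so λ ≡ 44.
  x = λ² - 35 - 27 = 1936 - 62 ≡ 45; y = λ·(35 - 45) - 19 ≡ 13. → (45, 13)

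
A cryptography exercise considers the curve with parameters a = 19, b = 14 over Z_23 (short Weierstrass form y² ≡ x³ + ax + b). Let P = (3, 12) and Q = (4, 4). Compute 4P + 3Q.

First 4P:
Repeated addition: build up to 4P.
2P: tangent at (3, 12): λ = (3·3² + 19)/(2·12) ≡ 0/1. 1⁻¹ ≡ 1 (mod 23) since 1·1 = 1 ≡ 1, so λ ≡ 0·1 ≡ 0.
  x = λ² - 3 - 3 = 0 - 6 ≡ 17; y = λ·(3 - 17) - 12 ≡ 11. → (17, 11)
3P: (17, 11) + (3, 12). λ = (12 - 11)/(3 - 17) ≡ 1/9 mod 23. 9⁻¹ ≡ 18 (mod 23) since 9·18 = 162 ≡ 1, so λ ≡ 18.
  x = λ² - 17 - 3 = 324 - 20 ≡ 5; y = λ·(17 - 5) - 11 ≡ 21. → (5, 21)
4P: (5, 21) + (3, 12). λ = (12 - 21)/(3 - 5) ≡ 14/21 mod 23. 21⁻¹ ≡ 11 (mod 23), so λ ≡ 16.
  x = λ² - 5 - 3 = 256 - 8 ≡ 18; y = λ·(5 - 18) - 21 ≡ 1. → (18, 1)
4P = (18, 1).
Next 3Q:
Repeated addition: build up to 3Q.
2Q: tangent at (4, 4): λ = (3·4² + 19)/(2·4) ≡ 21/8. 8⁻¹ ≡ 3 (mod 23) since 8·3 = 24 ≡ 1, so λ ≡ 21·3 ≡ 17.
  x = λ² - 4 - 4 = 289 - 8 ≡ 5; y = λ·(4 - 5) - 4 ≡ 2. → (5, 2)
3Q: (5, 2) + (4, 4). λ = (4 - 2)/(4 - 5) ≡ 2/22 mod 23. 22⁻¹ ≡ 22 (mod 23), so λ ≡ 21.
  x = λ² - 5 - 4 = 441 - 9 ≡ 18; y = λ·(5 - 18) - 2 ≡ 1. → (18, 1)
3Q = (18, 1).
Finally 4P + 3Q:
tangent at (18, 1): λ = (3·18² + 19)/(2·1) ≡ 2/2. 2⁻¹ ≡ 12 (mod 23), so λ ≡ 2·12 ≡ 1.
  x = λ² - 18 - 18 = 1 - 36 ≡ 11; y = λ·(18 - 11) - 1 ≡ 6. → (11, 6)

(11, 6)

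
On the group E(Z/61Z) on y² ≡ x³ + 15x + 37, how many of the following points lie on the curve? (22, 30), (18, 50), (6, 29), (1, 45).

(22, 30): 30² ≡ 46, rhs ≡ 35 → off.
(18, 50): 50² ≡ 60, rhs ≡ 39 → off.
(6, 29): 29² ≡ 48, rhs ≡ 38 → off.
(1, 45): 45² ≡ 12, rhs ≡ 53 → off.

0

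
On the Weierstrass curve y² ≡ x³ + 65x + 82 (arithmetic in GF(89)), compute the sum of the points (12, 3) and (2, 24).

(12, 3) + (2, 24). λ = (24 - 3)/(2 - 12) ≡ 21/79 mod 89. 79⁻¹ ≡ 80 (mod 89), so λ ≡ 78.
  x = λ² - 12 - 2 = 6084 - 14 ≡ 18; y = λ·(12 - 18) - 3 ≡ 63. → (18, 63)

(18, 63)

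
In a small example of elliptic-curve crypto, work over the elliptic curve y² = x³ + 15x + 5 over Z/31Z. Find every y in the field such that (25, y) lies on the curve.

3, 28

x³ + 15x + 5 = 16005 ≡ 9 (mod 31).
Square roots of 9 mod 31: 3 and 28 (since 3² = 9 ≡ 9).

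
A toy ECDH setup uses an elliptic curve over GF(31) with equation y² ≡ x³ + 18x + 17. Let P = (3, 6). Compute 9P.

Double-and-add on 9 = (1001)₂. Start with P = (3, 6) for the leading 1-bit.
double: tangent at (3, 6): λ = (3·3² + 18)/(2·6) ≡ 14/12. 12⁻¹ ≡ 13 (mod 31) since 12·13 = 156 ≡ 1, so λ ≡ 14·13 ≡ 27.
  x = λ² - 3 - 3 = 729 - 6 ≡ 10; y = λ·(3 - 10) - 6 ≡ 22. → (10, 22)
double: tangent at (10, 22): λ = (3·10² + 18)/(2·22) ≡ 8/13. 13⁻¹ ≡ 12 (mod 31), so λ ≡ 8·12 ≡ 3.
  x = λ² - 10 - 10 = 9 - 20 ≡ 20; y = λ·(10 - 20) - 22 ≡ 10. → (20, 10)
double: tangent at (20, 10): λ = (3·20² + 18)/(2·10) ≡ 9/20. 20⁻¹ ≡ 14 (mod 31) since 20·14 = 280 ≡ 1, so λ ≡ 9·14 ≡ 2.
  x = λ² - 20 - 20 = 4 - 40 ≡ 26; y = λ·(20 - 26) - 10 ≡ 9. → (26, 9)
add P: (26, 9) + (3, 6). λ = (6 - 9)/(3 - 26) ≡ 28/8 mod 31. 8⁻¹ ≡ 4 (mod 31) since 8·4 = 32 ≡ 1, so λ ≡ 19.
  x = λ² - 26 - 3 = 361 - 29 ≡ 22; y = λ·(26 - 22) - 9 ≡ 5. → (22, 5)

(22, 5)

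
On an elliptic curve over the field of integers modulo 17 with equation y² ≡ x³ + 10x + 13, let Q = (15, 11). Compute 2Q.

(5, 16)

tangent at (15, 11): λ = (3·15² + 10)/(2·11) ≡ 5/5. 5⁻¹ ≡ 7 (mod 17), so λ ≡ 5·7 ≡ 1.
  x = λ² - 15 - 15 = 1 - 30 ≡ 5; y = λ·(15 - 5) - 11 ≡ 16. → (5, 16)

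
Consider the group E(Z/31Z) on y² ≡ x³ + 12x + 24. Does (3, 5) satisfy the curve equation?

yes

y² = 5² ≡ 25; x³ + 12x + 24 = 87 ≡ 25 (mod 31). 25 = 25.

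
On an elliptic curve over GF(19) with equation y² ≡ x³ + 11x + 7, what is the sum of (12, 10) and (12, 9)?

O

The two points share x = 12 and their y-coordinates satisfy 10 + 9 ≡ 0 (mod 19), so they are inverses. Their sum is the point at infinity.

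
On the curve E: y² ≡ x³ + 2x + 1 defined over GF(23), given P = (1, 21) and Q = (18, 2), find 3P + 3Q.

First 3P:
Repeated addition: build up to 3P.
2P: tangent at (1, 21): λ = (3·1² + 2)/(2·21) ≡ 5/19. 19⁻¹ ≡ 17 (mod 23), so λ ≡ 5·17 ≡ 16.
  x = λ² - 1 - 1 = 256 - 2 ≡ 1; y = λ·(1 - 1) - 21 ≡ 2. → (1, 2)
3P: (1, 2) + (1, 21): same x and y₁ ≡ -y₂, so the sum is O.
3P = O.
Next 3Q:
Repeated addition: build up to 3Q.
2Q: tangent at (18, 2): λ = (3·18² + 2)/(2·2) ≡ 8/4. 4⁻¹ ≡ 6 (mod 23), so λ ≡ 8·6 ≡ 2.
  x = λ² - 18 - 18 = 4 - 36 ≡ 14; y = λ·(18 - 14) - 2 ≡ 6. → (14, 6)
3Q: (14, 6) + (18, 2). λ = (2 - 6)/(18 - 14) ≡ 19/4 mod 23. 4⁻¹ ≡ 6 (mod 23), so λ ≡ 22.
  x = λ² - 14 - 18 = 484 - 32 ≡ 15; y = λ·(14 - 15) - 6 ≡ 18. → (15, 18)
3Q = (15, 18).
Finally 3P + 3Q:
O + (15, 18) = (15, 18) (identity).

(15, 18)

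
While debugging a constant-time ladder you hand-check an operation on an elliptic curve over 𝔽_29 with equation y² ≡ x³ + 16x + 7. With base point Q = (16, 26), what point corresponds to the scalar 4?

(10, 23)

Repeated addition: build up to 4Q.
2Q: tangent at (16, 26): λ = (3·16² + 16)/(2·26) ≡ 1/23. 23⁻¹ ≡ 24 (mod 29), so λ ≡ 1·24 ≡ 24.
  x = λ² - 16 - 16 = 576 - 32 ≡ 22; y = λ·(16 - 22) - 26 ≡ 4. → (22, 4)
3Q: (22, 4) + (16, 26). λ = (26 - 4)/(16 - 22) ≡ 22/23 mod 29. 23⁻¹ ≡ 24 (mod 29), so λ ≡ 6.
  x = λ² - 22 - 16 = 36 - 38 ≡ 27; y = λ·(22 - 27) - 4 ≡ 24. → (27, 24)
4Q: (27, 24) + (16, 26). λ = (26 - 24)/(16 - 27) ≡ 2/18 mod 29. 18⁻¹ ≡ 21 (mod 29), so λ ≡ 13.
  x = λ² - 27 - 16 = 169 - 43 ≡ 10; y = λ·(27 - 10) - 24 ≡ 23. → (10, 23)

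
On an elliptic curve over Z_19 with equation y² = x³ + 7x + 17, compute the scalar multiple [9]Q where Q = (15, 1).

(16, 11)

Repeated addition: build up to 9Q.
2Q: tangent at (15, 1): λ = (3·15² + 7)/(2·1) ≡ 17/2. 2⁻¹ ≡ 10 (mod 19) since 2·10 = 20 ≡ 1, so λ ≡ 17·10 ≡ 18.
  x = λ² - 15 - 15 = 324 - 30 ≡ 9; y = λ·(15 - 9) - 1 ≡ 12. → (9, 12)
3Q: (9, 12) + (15, 1). λ = (1 - 12)/(15 - 9) ≡ 8/6 mod 19. 6⁻¹ ≡ 16 (mod 19) since 6·16 = 96 ≡ 1, so λ ≡ 14.
  x = λ² - 9 - 15 = 196 - 24 ≡ 1; y = λ·(9 - 1) - 12 ≡ 5. → (1, 5)
4Q: (1, 5) + (15, 1). λ = (1 - 5)/(15 - 1) ≡ 15/14 mod 19. 14⁻¹ ≡ 15 (mod 19) since 14·15 = 210 ≡ 1, so λ ≡ 16.
  x = λ² - 1 - 15 = 256 - 16 ≡ 12; y = λ·(1 - 12) - 5 ≡ 9. → (12, 9)
5Q: (12, 9) + (15, 1). λ = (1 - 9)/(15 - 12) ≡ 11/3 mod 19. 3⁻¹ ≡ 13 (mod 19) since 3·13 = 39 ≡ 1, so λ ≡ 10.
  x = λ² - 12 - 15 = 100 - 27 ≡ 16; y = λ·(12 - 16) - 9 ≡ 8. → (16, 8)
6Q: (16, 8) + (15, 1). λ = (1 - 8)/(15 - 16) ≡ 12/18 mod 19. 18⁻¹ ≡ 18 (mod 19), so λ ≡ 7.
  x = λ² - 16 - 15 = 49 - 31 ≡ 18; y = λ·(16 - 18) - 8 ≡ 16. → (18, 16)
7Q: (18, 16) + (15, 1). λ = (1 - 16)/(15 - 18) ≡ 4/16 mod 19. 16⁻¹ ≡ 6 (mod 19) since 16·6 = 96 ≡ 1, so λ ≡ 5.
  x = λ² - 18 - 15 = 25 - 33 ≡ 11; y = λ·(18 - 11) - 16 ≡ 0. → (11, 0)
8Q: (11, 0) + (15, 1). λ = (1 - 0)/(15 - 11) ≡ 1/4 mod 19. 4⁻¹ ≡ 5 (mod 19) since 4·5 = 20 ≡ 1, so λ ≡ 5.
  x = λ² - 11 - 15 = 25 - 26 ≡ 18; y = λ·(11 - 18) - 0 ≡ 3. → (18, 3)
9Q: (18, 3) + (15, 1). λ = (1 - 3)/(15 - 18) ≡ 17/16 mod 19. 16⁻¹ ≡ 6 (mod 19) since 16·6 = 96 ≡ 1, so λ ≡ 7.
  x = λ² - 18 - 15 = 49 - 33 ≡ 16; y = λ·(18 - 16) - 3 ≡ 11. → (16, 11)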